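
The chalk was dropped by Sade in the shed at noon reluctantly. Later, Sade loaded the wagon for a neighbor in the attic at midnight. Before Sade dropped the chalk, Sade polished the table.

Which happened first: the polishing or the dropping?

The connectives place the polishing before the dropping.

the polishing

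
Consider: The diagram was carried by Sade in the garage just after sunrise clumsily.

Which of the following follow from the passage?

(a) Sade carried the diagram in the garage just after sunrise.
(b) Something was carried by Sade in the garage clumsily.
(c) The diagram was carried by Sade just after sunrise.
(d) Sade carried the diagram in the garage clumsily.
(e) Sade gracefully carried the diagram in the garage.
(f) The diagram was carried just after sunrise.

(a) Entailed — every conjunct here is already in the original carrying event.
(b) Entailed — dropping 'just after sunrise' and generalizing the patient leaves a sub-description the original still satisfies.
(c) Entailed — this follows by dropping conjuncts from the carrying event's description.
(d) Entailed — the original entails any weakening of itself; this just drops 'just after sunrise'.
(e) Not entailed — 'gracefully' adds a manner not in (and inconsistent with) the original.
(f) Entailed — dropping 'clumsily', 'in the garage' and generalizing the agent leaves a sub-description the original still satisfies.

(a), (b), (c), (d), (f)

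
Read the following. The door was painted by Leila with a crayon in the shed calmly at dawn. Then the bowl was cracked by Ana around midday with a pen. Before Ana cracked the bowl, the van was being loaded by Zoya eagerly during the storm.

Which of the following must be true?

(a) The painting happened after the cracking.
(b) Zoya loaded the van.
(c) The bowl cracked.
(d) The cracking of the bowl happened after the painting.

(a) Not entailed — the narrative places the painting before the cracking, not after.
(b) Not entailed — 'was loading' is progressive on an accomplishment; it does not entail the completed 'loaded'.
(c) Entailed — 'Ana cracked the bowl' is causative; it entails the inchoative 'the bowl cracked'.
(d) Entailed — the narrative places the painting before the cracking.

(c), (d)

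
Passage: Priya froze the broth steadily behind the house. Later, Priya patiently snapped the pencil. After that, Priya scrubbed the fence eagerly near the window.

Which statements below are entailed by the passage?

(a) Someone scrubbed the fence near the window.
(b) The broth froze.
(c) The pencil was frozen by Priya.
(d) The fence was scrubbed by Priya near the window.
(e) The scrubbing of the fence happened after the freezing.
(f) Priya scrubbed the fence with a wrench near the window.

(a) Entailed — every conjunct here is already in the original scrubbing event.
(b) Entailed — 'Priya froze the broth' is causative; it entails the inchoative 'the broth froze'.
(c) Not entailed — Priya froze the broth, not the pencil; the pencil belongs to the snapping event.
(d) Entailed — dropping 'eagerly' leaves a sub-description the original still satisfies.
(e) Entailed — the narrative places the freezing before the scrubbing.
(f) Not entailed — 'with a wrench' adds information not in the original event.

(a), (b), (d), (e)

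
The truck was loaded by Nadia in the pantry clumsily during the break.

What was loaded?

the truck

'the truck' marks the patient of the loading event.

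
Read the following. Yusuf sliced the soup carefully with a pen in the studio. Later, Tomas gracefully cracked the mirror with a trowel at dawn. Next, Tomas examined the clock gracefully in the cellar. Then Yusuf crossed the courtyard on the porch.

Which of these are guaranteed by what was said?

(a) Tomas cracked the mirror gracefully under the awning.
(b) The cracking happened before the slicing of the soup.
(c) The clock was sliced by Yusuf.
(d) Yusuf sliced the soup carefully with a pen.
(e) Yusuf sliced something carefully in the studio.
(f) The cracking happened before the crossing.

(d), (e), (f)

(a) Not entailed — 'under the awning' adds information not in the original event.
(b) Not entailed — the narrative places the slicing before the cracking, not after.
(c) Not entailed — Yusuf sliced the soup, not the clock; the clock belongs to the examining event.
(d) Entailed — every conjunct here is already in the original slicing event.
(e) Entailed — this follows by dropping conjuncts from the slicing event's description.
(f) Entailed — the narrative places the cracking before the crossing.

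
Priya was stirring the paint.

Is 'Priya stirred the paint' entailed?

yes

'stir' is atelic; if Priya was stirring the paint, then Priya stirred the paint (for some time).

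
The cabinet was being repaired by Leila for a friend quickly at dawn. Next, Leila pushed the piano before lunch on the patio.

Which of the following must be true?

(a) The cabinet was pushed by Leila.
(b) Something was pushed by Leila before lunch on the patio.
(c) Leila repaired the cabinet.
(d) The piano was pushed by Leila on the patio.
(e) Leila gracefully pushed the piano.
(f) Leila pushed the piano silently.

(a) Not entailed — Leila pushed the piano, not the cabinet; the cabinet belongs to the repairing event.
(b) Entailed — the original entails any weakening of itself; this just generalizes the patient.
(c) Not entailed — 'was repairing' is progressive on an accomplishment; it does not entail the completed 'repaired'.
(d) Entailed — every conjunct here is already in the original pushing event.
(e) Not entailed — 'gracefully' adds information not in the original event.
(f) Not entailed — 'silently' adds information not in the original event.

(b), (d)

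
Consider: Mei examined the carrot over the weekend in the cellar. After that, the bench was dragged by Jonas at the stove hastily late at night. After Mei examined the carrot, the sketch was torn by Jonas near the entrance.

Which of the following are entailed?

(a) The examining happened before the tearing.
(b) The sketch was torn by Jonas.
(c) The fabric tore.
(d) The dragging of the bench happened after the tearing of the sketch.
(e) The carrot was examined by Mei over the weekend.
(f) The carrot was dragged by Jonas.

(a) Entailed — the narrative places the examining before the tearing.
(b) Entailed — every conjunct here is already in the original tearing event.
(c) Not entailed — the sketch is what tore, not the fabric.
(d) Not entailed — the narrative doesn't order the tearing relative to the dragging.
(e) Entailed — the original entails any weakening of itself; this just drops 'in the cellar'.
(f) Not entailed — Jonas dragged the bench, not the carrot; the carrot belongs to the examining event.

(a), (b), (e)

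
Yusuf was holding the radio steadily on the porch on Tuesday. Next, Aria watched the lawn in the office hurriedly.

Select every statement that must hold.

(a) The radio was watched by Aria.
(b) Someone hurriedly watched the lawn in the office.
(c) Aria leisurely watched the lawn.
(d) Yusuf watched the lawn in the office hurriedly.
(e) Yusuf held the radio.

(a) Not entailed — Aria watched the lawn, not the radio; the radio belongs to the holding event.
(b) Entailed — the original entails any weakening of itself; this just generalizes the agent.
(c) Not entailed — 'leisurely' adds a manner not in (and inconsistent with) the original.
(d) Not entailed — the passage has Aria watching the lawn, not Yusuf.
(e) Entailed — 'hold' is an activity; 'was holding' entails that some holding happened, so 'held' holds.

(b), (e)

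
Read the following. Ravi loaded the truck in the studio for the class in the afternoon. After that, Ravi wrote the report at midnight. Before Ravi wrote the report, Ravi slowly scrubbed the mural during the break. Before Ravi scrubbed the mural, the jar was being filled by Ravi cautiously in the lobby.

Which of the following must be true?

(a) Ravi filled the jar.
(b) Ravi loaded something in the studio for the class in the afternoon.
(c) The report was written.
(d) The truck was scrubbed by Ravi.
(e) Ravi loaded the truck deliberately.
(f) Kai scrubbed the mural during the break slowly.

(a) Not entailed — 'was filling' is progressive on an accomplishment; it does not entail the completed 'filled'.
(b) Entailed — every conjunct here is already in the original loading event.
(c) Entailed — dropping 'at midnight' and generalizing the agent leaves a sub-description the original still satisfies.
(d) Not entailed — Ravi scrubbed the mural, not the truck; the truck belongs to the loading event.
(e) Not entailed — 'deliberately' adds information not in the original event.
(f) Not entailed — the passage has Ravi scrubbing the mural, not Kai.

(b), (c)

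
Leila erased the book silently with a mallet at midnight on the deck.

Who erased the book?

'Leila' marks the agent of the erasing event.

Leila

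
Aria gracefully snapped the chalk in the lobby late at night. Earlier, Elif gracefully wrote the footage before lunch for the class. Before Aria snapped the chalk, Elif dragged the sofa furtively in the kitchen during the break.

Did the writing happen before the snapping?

The narrative orders the writing before the snapping.

yes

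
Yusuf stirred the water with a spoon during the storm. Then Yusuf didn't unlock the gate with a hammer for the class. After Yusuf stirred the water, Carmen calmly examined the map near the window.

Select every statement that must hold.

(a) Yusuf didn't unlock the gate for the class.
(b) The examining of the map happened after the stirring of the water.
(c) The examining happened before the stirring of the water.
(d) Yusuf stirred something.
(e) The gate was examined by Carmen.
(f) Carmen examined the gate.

(a) Not entailed — dropping 'with a hammer' under negation is not valid — the original leaves open that Yusuf unlocked the gate some other way.
(b) Entailed — the narrative places the stirring before the examining.
(c) Not entailed — the narrative places the stirring before the examining, not after.
(d) Entailed — dropping 'during the storm', 'with a spoon' and generalizing the patient leaves a sub-description the original still satisfies.
(e) Not entailed — Carmen examined the map, not the gate; the gate belongs to the unlocking event.
(f) Not entailed — Carmen examined the map, not the gate; the gate belongs to the unlocking event.

(b), (d)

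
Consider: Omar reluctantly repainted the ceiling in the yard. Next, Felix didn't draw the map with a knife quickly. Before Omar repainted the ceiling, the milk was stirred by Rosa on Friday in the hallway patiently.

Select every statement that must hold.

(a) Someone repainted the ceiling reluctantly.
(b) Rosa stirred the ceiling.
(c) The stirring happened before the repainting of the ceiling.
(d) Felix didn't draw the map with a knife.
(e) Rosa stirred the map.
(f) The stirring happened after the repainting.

(a), (c)

(a) Entailed — dropping 'in the yard' and generalizing the agent leaves a sub-description the original still satisfies.
(b) Not entailed — Rosa stirred the milk, not the ceiling; the ceiling belongs to the repainting event.
(c) Entailed — the narrative places the stirring before the repainting.
(d) Not entailed — dropping 'quickly' under negation is not valid — the original leaves open that Felix drew the map some other way.
(e) Not entailed — Rosa stirred the milk, not the map; the map belongs to the drawing event.
(f) Not entailed — the narrative places the stirring before the repainting, not after.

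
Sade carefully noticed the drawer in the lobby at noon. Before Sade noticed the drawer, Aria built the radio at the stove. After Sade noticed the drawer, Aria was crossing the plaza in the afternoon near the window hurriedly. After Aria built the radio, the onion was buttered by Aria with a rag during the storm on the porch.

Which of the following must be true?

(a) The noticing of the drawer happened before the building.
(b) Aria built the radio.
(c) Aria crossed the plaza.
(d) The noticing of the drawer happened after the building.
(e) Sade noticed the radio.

(a) Not entailed — the narrative places the building before the noticing, not after.
(b) Entailed — the original entails any weakening of itself; this just drops 'at the stove'.
(c) Not entailed — 'was crossing' is progressive on an accomplishment; it does not entail the completed 'crossed'.
(d) Entailed — the narrative places the building before the noticing.
(e) Not entailed — Sade noticed the drawer, not the radio; the radio belongs to the building event.

(b), (d)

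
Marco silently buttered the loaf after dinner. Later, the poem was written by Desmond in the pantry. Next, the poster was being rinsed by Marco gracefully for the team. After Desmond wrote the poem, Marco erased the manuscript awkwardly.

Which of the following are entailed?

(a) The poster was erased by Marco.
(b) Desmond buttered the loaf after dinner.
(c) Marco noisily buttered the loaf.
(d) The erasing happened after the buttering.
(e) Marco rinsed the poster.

(d), (e)

(a) Not entailed — Marco erased the manuscript, not the poster; the poster belongs to the rinsing event.
(b) Not entailed — the passage has Marco buttering the loaf, not Desmond.
(c) Not entailed — 'noisily' adds a manner not in (and inconsistent with) the original.
(d) Entailed — the narrative places the buttering before the erasing.
(e) Entailed — 'rinse' is an activity; 'was rinsing' entails that some rinsing happened, so 'rinsed' holds.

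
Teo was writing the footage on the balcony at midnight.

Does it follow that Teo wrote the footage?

'was writing' is progressive; for an accomplishment like 'write the footage', it doesn't entail completion.

no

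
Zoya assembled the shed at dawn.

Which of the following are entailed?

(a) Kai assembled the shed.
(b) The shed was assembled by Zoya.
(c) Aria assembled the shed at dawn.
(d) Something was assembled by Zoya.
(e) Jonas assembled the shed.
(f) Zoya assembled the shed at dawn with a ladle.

(a) Not entailed — the passage has Zoya assembling the shed, not Kai.
(b) Entailed — the original entails any weakening of itself; this just drops 'at dawn'.
(c) Not entailed — the passage has Zoya assembling the shed, not Aria.
(d) Entailed — every conjunct here is already in the original assembling event.
(e) Not entailed — the passage has Zoya assembling the shed, not Jonas.
(f) Not entailed — 'with a ladle' adds information not in the original event.

(b), (d)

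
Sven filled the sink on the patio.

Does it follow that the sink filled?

yes

'Sven filled the sink' is the causative; it entails the inchoative 'the sink filled'.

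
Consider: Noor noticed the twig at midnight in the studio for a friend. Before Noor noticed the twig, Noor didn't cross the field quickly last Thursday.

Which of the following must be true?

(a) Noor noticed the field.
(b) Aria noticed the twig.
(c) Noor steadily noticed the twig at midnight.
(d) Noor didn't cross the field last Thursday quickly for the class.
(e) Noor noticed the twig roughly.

(d)

(a) Not entailed — Noor noticed the twig, not the field; the field belongs to the crossing event.
(b) Not entailed — the passage has Noor noticing the twig, not Aria.
(c) Not entailed — 'steadily' adds information not in the original event.
(d) Entailed — under negation, adding a further restriction is entailed: if no such crossing event occurred, none occurred for the class either.
(e) Not entailed — 'roughly' adds information not in the original event.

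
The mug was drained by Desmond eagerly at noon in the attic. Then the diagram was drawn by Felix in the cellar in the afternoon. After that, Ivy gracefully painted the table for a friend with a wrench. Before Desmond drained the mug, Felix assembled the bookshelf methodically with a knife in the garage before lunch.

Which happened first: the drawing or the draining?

The connectives place the draining before the drawing.

the draining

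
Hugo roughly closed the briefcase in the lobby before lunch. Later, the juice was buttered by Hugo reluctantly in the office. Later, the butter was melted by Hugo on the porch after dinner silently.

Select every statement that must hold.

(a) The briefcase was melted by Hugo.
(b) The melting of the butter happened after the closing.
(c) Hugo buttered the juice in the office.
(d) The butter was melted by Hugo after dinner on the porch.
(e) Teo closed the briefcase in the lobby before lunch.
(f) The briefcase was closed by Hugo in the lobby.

(a) Not entailed — Hugo melted the butter, not the briefcase; the briefcase belongs to the closing event.
(b) Entailed — the narrative places the closing before the melting.
(c) Entailed — the original entails any weakening of itself; this just drops 'reluctantly'.
(d) Entailed — this follows by dropping conjuncts from the melting event's description.
(e) Not entailed — the passage has Hugo closing the briefcase, not Teo.
(f) Entailed — every conjunct here is already in the original closing event.

(b), (c), (d), (f)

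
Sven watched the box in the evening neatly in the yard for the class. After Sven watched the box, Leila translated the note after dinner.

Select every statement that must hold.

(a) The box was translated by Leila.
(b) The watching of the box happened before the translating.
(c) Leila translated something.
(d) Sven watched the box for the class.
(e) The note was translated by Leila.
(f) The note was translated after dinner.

(a) Not entailed — Leila translated the note, not the box; the box belongs to the watching event.
(b) Entailed — the narrative places the watching before the translating.
(c) Entailed — dropping 'after dinner' and generalizing the patient leaves a sub-description the original still satisfies.
(d) Entailed — the original entails any weakening of itself; this just drops 'neatly', 'in the yard', 'in the evening'.
(e) Entailed — this follows by dropping conjuncts from the translating event's description.
(f) Entailed — the original entails any weakening of itself; this just generalizes the agent.

(b), (c), (d), (e), (f)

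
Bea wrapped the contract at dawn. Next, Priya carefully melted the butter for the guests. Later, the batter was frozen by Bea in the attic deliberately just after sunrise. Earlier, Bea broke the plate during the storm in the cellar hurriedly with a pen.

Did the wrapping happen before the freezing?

The narrative orders the wrapping before the freezing.

yes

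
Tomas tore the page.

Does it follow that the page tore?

'Tomas tore the page' is the causative; it entails the inchoative 'the page tore'.

yes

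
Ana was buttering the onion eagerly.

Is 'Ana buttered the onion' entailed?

'was buttering' is progressive; for an accomplishment like 'butter the onion', it doesn't entail completion.

no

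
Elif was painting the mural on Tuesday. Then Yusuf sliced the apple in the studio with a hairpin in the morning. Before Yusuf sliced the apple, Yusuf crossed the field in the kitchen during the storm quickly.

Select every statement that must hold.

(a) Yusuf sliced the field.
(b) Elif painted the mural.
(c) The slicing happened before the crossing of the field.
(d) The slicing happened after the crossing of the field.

(a) Not entailed — Yusuf sliced the apple, not the field; the field belongs to the crossing event.
(b) Not entailed — 'was painting' is progressive on an accomplishment; it does not entail the completed 'painted'.
(c) Not entailed — the narrative places the crossing before the slicing, not after.
(d) Entailed — the narrative places the crossing before the slicing.

(d)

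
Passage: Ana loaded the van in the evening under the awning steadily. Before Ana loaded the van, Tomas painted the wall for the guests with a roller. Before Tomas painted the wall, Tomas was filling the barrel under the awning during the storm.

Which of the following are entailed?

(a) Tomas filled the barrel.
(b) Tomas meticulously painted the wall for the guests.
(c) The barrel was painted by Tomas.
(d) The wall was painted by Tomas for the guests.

(d)

(a) Not entailed — 'was filling' is progressive on an accomplishment; it does not entail the completed 'filled'.
(b) Not entailed — 'meticulously' adds information not in the original event.
(c) Not entailed — Tomas painted the wall, not the barrel; the barrel belongs to the filling event.
(d) Entailed — dropping 'with a roller' leaves a sub-description the original still satisfies.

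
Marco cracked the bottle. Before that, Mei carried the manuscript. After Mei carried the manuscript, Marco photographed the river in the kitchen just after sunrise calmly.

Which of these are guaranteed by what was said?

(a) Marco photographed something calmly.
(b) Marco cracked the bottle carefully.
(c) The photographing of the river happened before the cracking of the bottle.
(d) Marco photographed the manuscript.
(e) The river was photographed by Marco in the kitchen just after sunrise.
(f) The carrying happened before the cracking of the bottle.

(a) Entailed — the original entails any weakening of itself; this just drops 'in the kitchen', 'just after sunrise' and generalizes the patient.
(b) Not entailed — 'carefully' adds information not in the original event.
(c) Not entailed — the narrative doesn't order the photographing relative to the cracking.
(d) Not entailed — Marco photographed the river, not the manuscript; the manuscript belongs to the carrying event.
(e) Entailed — dropping 'calmly' leaves a sub-description the original still satisfies.
(f) Entailed — the narrative places the carrying before the cracking.

(a), (e), (f)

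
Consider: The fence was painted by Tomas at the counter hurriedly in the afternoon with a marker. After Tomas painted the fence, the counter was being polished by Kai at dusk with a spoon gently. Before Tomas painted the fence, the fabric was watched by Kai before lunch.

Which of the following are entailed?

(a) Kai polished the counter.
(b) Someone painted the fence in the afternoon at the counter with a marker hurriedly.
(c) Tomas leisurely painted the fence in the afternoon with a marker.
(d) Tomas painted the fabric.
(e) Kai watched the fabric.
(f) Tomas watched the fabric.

(a), (b), (e)

(a) Entailed — 'polish' is an activity; 'was polishing' entails that some polishing happened, so 'polished' holds.
(b) Entailed — generalizing the agent leaves a sub-description the original still satisfies.
(c) Not entailed — 'leisurely' adds a manner not in (and inconsistent with) the original.
(d) Not entailed — Tomas painted the fence, not the fabric; the fabric belongs to the watching event.
(e) Entailed — the original entails any weakening of itself; this just drops 'before lunch'.
(f) Not entailed — the passage has Kai watching the fabric, not Tomas.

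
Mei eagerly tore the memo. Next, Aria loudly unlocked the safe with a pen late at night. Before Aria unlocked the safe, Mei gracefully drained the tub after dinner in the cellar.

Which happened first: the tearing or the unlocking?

The connectives place the tearing before the unlocking.

the tearing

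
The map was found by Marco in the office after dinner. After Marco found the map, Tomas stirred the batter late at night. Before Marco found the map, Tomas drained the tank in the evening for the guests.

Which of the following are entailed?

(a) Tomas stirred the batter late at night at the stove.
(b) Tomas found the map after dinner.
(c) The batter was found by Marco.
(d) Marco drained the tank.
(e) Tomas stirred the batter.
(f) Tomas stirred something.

(a) Not entailed — 'at the stove' adds information not in the original event.
(b) Not entailed — the passage has Marco finding the map, not Tomas.
(c) Not entailed — Marco found the map, not the batter; the batter belongs to the stirring event.
(d) Not entailed — the passage has Tomas draining the tank, not Marco.
(e) Entailed — every conjunct here is already in the original stirring event.
(f) Entailed — this follows by dropping conjuncts from the stirring event's description.

(e), (f)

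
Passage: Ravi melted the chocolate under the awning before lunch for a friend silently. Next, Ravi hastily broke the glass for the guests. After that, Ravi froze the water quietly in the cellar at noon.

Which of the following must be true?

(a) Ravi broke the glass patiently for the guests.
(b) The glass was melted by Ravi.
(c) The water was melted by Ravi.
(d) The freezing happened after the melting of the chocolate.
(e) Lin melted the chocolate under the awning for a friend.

(a) Not entailed — 'patiently' adds a manner not in (and inconsistent with) the original.
(b) Not entailed — Ravi melted the chocolate, not the glass; the glass belongs to the breaking event.
(c) Not entailed — Ravi melted the chocolate, not the water; the water belongs to the freezing event.
(d) Entailed — the narrative places the melting before the freezing.
(e) Not entailed — the passage has Ravi melting the chocolate, not Lin.

(d)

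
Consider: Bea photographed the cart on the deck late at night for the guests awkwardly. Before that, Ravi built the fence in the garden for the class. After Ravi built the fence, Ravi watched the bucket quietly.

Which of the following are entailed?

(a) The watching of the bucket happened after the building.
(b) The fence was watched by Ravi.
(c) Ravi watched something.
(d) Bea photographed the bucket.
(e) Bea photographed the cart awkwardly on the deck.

(a) Entailed — the narrative places the building before the watching.
(b) Not entailed — Ravi watched the bucket, not the fence; the fence belongs to the building event.
(c) Entailed — every conjunct here is already in the original watching event.
(d) Not entailed — Bea photographed the cart, not the bucket; the bucket belongs to the watching event.
(e) Entailed — the original entails any weakening of itself; this just drops 'for the guests', 'late at night'.

(a), (c), (e)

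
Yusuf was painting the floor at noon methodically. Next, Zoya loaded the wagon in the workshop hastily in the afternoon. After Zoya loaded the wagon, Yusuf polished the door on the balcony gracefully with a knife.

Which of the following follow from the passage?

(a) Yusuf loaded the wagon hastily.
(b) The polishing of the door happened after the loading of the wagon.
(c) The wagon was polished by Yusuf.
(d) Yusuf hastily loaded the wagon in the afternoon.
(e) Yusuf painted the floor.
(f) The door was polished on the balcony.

(b), (f)

(a) Not entailed — the passage has Zoya loading the wagon, not Yusuf.
(b) Entailed — the narrative places the loading before the polishing.
(c) Not entailed — Yusuf polished the door, not the wagon; the wagon belongs to the loading event.
(d) Not entailed — the passage has Zoya loading the wagon, not Yusuf.
(e) Not entailed — 'was painting' is progressive on an accomplishment; it does not entail the completed 'painted'.
(f) Entailed — every conjunct here is already in the original polishing event.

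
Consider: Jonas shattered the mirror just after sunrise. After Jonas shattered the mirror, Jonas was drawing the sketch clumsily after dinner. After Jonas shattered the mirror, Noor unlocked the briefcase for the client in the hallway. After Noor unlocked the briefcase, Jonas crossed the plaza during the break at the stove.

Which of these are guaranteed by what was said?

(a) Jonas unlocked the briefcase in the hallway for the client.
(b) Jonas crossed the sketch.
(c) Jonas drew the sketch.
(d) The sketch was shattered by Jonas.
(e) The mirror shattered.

(a) Not entailed — the passage has Noor unlocking the briefcase, not Jonas.
(b) Not entailed — Jonas crossed the plaza, not the sketch; the sketch belongs to the drawing event.
(c) Not entailed — 'was drawing' is progressive on an accomplishment; it does not entail the completed 'drew'.
(d) Not entailed — Jonas shattered the mirror, not the sketch; the sketch belongs to the drawing event.
(e) Entailed — 'Jonas shattered the mirror' is causative; it entails the inchoative 'the mirror shattered'.

(e)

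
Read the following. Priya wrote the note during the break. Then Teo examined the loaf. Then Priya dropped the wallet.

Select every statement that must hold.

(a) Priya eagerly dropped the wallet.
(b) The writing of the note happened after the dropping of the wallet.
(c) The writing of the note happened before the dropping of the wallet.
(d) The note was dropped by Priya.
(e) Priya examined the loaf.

(a) Not entailed — 'eagerly' adds information not in the original event.
(b) Not entailed — the narrative places the writing before the dropping, not after.
(c) Entailed — the narrative places the writing before the dropping.
(d) Not entailed — Priya dropped the wallet, not the note; the note belongs to the writing event.
(e) Not entailed — the passage has Teo examining the loaf, not Priya.

(c)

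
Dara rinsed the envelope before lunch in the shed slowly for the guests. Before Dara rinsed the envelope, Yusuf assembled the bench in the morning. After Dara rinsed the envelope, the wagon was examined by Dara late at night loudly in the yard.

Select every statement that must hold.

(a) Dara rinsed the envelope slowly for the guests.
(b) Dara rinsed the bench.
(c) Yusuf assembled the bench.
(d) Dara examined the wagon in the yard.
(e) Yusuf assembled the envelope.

(a), (c), (d)

(a) Entailed — this follows by dropping conjuncts from the rinsing event's description.
(b) Not entailed — Dara rinsed the envelope, not the bench; the bench belongs to the assembling event.
(c) Entailed — the original entails any weakening of itself; this just drops 'in the morning'.
(d) Entailed — the original entails any weakening of itself; this just drops 'late at night', 'loudly'.
(e) Not entailed — Yusuf assembled the bench, not the envelope; the envelope belongs to the rinsing event.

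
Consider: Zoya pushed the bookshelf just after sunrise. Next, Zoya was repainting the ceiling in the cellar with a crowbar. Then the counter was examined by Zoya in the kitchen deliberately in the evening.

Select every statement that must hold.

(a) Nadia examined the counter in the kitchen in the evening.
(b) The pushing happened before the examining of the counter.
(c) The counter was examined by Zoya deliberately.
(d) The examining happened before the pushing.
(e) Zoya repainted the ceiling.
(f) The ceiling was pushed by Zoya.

(b), (c)

(a) Not entailed — the passage has Zoya examining the counter, not Nadia.
(b) Entailed — the narrative places the pushing before the examining.
(c) Entailed — the original entails any weakening of itself; this just drops 'in the kitchen', 'in the evening'.
(d) Not entailed — the narrative places the pushing before the examining, not after.
(e) Not entailed — 'was repainting' is progressive on an accomplishment; it does not entail the completed 'repainted'.
(f) Not entailed — Zoya pushed the bookshelf, not the ceiling; the ceiling belongs to the repainting event.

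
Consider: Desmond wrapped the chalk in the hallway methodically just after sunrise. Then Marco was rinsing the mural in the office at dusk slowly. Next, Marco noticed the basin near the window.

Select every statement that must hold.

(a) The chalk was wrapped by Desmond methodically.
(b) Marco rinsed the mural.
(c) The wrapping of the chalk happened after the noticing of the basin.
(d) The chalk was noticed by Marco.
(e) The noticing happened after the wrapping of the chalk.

(a) Entailed — every conjunct here is already in the original wrapping event.
(b) Entailed — 'rinse' is an activity; 'was rinsing' entails that some rinsing happened, so 'rinsed' holds.
(c) Not entailed — the narrative places the wrapping before the noticing, not after.
(d) Not entailed — Marco noticed the basin, not the chalk; the chalk belongs to the wrapping event.
(e) Entailed — the narrative places the wrapping before the noticing.

(a), (b), (e)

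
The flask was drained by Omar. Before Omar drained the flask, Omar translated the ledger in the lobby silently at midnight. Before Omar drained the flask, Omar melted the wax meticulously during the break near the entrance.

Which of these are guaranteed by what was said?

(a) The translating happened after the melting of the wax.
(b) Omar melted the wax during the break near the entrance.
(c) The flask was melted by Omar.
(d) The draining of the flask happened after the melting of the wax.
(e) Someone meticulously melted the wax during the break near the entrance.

(a) Not entailed — the narrative doesn't order the melting relative to the translating.
(b) Entailed — every conjunct here is already in the original melting event.
(c) Not entailed — Omar melted the wax, not the flask; the flask belongs to the draining event.
(d) Entailed — the narrative places the melting before the draining.
(e) Entailed — generalizing the agent leaves a sub-description the original still satisfies.

(b), (d), (e)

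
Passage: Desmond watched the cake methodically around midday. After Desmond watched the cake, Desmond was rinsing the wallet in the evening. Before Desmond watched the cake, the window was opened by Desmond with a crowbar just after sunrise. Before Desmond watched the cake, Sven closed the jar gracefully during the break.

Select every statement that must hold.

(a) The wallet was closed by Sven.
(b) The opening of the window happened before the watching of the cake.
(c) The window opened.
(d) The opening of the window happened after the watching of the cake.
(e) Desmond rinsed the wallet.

(b), (c), (e)

(a) Not entailed — Sven closed the jar, not the wallet; the wallet belongs to the rinsing event.
(b) Entailed — the narrative places the opening before the watching.
(c) Entailed — 'Desmond opened the window' is causative; it entails the inchoative 'the window opened'.
(d) Not entailed — the narrative places the opening before the watching, not after.
(e) Entailed — 'rinse' is an activity; 'was rinsing' entails that some rinsing happened, so 'rinsed' holds.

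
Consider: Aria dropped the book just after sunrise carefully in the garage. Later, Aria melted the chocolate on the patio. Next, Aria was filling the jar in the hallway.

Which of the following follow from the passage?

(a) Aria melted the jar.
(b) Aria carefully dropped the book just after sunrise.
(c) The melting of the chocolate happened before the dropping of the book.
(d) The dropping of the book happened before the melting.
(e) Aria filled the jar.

(b), (d)

(a) Not entailed — Aria melted the chocolate, not the jar; the jar belongs to the filling event.
(b) Entailed — the original entails any weakening of itself; this just drops 'in the garage'.
(c) Not entailed — the narrative places the dropping before the melting, not after.
(d) Entailed — the narrative places the dropping before the melting.
(e) Not entailed — 'was filling' is progressive on an accomplishment; it does not entail the completed 'filled'.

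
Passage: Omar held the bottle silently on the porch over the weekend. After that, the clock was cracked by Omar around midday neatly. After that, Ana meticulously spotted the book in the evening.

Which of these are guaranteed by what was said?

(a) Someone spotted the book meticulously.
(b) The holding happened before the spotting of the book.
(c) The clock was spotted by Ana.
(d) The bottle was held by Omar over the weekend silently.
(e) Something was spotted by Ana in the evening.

(a) Entailed — this follows by dropping conjuncts from the spotting event's description.
(b) Entailed — the narrative places the holding before the spotting.
(c) Not entailed — Ana spotted the book, not the clock; the clock belongs to the cracking event.
(d) Entailed — the original entails any weakening of itself; this just drops 'on the porch'.
(e) Entailed — this follows by dropping conjuncts from the spotting event's description.

(a), (b), (d), (e)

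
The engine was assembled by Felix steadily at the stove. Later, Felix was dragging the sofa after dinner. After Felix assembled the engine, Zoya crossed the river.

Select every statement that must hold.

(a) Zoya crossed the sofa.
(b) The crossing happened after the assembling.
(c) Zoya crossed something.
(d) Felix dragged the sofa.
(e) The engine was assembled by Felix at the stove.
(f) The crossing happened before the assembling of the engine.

(b), (c), (d), (e)

(a) Not entailed — Zoya crossed the river, not the sofa; the sofa belongs to the dragging event.
(b) Entailed — the narrative places the assembling before the crossing.
(c) Entailed — the original entails any weakening of itself; this just generalizes the patient.
(d) Entailed — 'drag' is an activity; 'was dragging' entails that some dragging happened, so 'dragged' holds.
(e) Entailed — every conjunct here is already in the original assembling event.
(f) Not entailed — the narrative places the assembling before the crossing, not after.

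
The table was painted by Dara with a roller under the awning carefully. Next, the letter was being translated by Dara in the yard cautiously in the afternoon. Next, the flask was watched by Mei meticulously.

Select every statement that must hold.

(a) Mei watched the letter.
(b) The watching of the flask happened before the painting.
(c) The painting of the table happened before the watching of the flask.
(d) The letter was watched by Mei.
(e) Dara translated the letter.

(a) Not entailed — Mei watched the flask, not the letter; the letter belongs to the translating event.
(b) Not entailed — the narrative places the painting before the watching, not after.
(c) Entailed — the narrative places the painting before the watching.
(d) Not entailed — Mei watched the flask, not the letter; the letter belongs to the translating event.
(e) Not entailed — 'was translating' is progressive on an accomplishment; it does not entail the completed 'translated'.

(c)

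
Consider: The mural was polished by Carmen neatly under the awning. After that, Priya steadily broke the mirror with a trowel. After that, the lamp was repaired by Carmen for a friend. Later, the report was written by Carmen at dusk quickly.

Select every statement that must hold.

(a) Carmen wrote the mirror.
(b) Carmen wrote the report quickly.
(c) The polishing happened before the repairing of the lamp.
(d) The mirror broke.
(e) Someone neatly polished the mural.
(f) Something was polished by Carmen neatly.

(a) Not entailed — Carmen wrote the report, not the mirror; the mirror belongs to the breaking event.
(b) Entailed — this follows by dropping conjuncts from the writing event's description.
(c) Entailed — the narrative places the polishing before the repairing.
(d) Entailed — 'Priya broke the mirror' is causative; it entails the inchoative 'the mirror broke'.
(e) Entailed — this follows by dropping conjuncts from the polishing event's description.
(f) Entailed — this follows by dropping conjuncts from the polishing event's description.

(b), (c), (d), (e), (f)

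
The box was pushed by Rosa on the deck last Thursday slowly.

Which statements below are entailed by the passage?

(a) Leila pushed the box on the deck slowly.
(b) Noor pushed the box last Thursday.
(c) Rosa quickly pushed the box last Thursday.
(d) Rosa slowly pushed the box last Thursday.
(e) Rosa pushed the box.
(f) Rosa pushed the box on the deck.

(d), (e), (f)

(a) Not entailed — the passage has Rosa pushing the box, not Leila.
(b) Not entailed — the passage has Rosa pushing the box, not Noor.
(c) Not entailed — 'quickly' adds a manner not in (and inconsistent with) the original.
(d) Entailed — this follows by dropping conjuncts from the pushing event's description.
(e) Entailed — dropping 'last Thursday', 'slowly', 'on the deck' leaves a sub-description the original still satisfies.
(f) Entailed — dropping 'last Thursday', 'slowly' leaves a sub-description the original still satisfies.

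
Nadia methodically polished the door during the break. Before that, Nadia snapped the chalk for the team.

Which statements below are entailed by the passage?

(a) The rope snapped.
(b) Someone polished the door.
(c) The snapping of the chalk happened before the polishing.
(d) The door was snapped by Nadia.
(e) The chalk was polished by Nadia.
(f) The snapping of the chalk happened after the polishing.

(b), (c)

(a) Not entailed — the chalk is what snapped, not the rope.
(b) Entailed — this follows by dropping conjuncts from the polishing event's description.
(c) Entailed — the narrative places the snapping before the polishing.
(d) Not entailed — Nadia snapped the chalk, not the door; the door belongs to the polishing event.
(e) Not entailed — Nadia polished the door, not the chalk; the chalk belongs to the snapping event.
(f) Not entailed — the narrative places the snapping before the polishing, not after.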